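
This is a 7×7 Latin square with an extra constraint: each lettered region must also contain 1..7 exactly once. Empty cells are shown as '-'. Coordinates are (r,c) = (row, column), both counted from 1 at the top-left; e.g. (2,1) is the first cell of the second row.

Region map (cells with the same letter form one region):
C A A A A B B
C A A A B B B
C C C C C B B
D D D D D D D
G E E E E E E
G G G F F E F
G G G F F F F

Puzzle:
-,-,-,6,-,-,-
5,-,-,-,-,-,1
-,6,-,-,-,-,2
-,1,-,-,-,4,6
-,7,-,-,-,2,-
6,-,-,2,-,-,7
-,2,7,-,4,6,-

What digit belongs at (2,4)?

(2,3) = 2: in row 2, 2 can only go here (every other open cell in that row sees a 2).
(2,5) = 6: in row 2, 6 can only go here (every other open cell in that row sees a 6).
(1,1) = 2: in row 1, 2 can only go here (every other open cell in that row sees a 2).
(3,6) = 5: in row 3, 5 can only go here (every other open cell in that row sees a 5).
(4,5) = 2: in row 4, 2 can only go here (every other open cell in that row sees a 2).
(5,3) = 6: in row 5, 6 can only go here (every other open cell in that row sees a 6).
(6,6) = 1: in column 6, 1 can only go here (every other open cell in that column sees a 1).
(5,1) = 1: in row 5, 1 can only go here (every other open cell in that row sees a 1).
(7,1) = 3: row 7 has {2,4,6,7}; col 1 has {1,2,5,6}; region has {1,2,6,7} → only 3 remains.
(7,7) = 5: row 7 has {2,3,4,6,7}; col 7 has {1,2,6,7}; region has {2,4,6,7} → only 5 remains.
(4,1) = 7: row 4 has {1,2,4,6}; col 1 has {1,2,3,5,6}; region has {1,2,4,6} → only 7 remains.
(6,5) = 3: row 6 has {1,2,6,7}; col 5 has {2,4,6}; region has {2,4,5,6,7} → only 3 remains.
(7,4) = 1: row 7 has {2,3,4,5,6,7}; col 4 has {2,6}; region has {2,3,4,5,6,7} → only 1 remains.
(3,1) = 4: row 3 has {2,5,6}; col 1 has {1,2,3,5,6,7}; region has {2,5,6} → only 4 remains.
(5,5) = 5: row 5 has {1,2,6,7}; col 5 has {2,3,4,6}; region has {1,2,6,7} → only 5 remains.
(4,4) = 5: in column 4, 5 can only go here (every other open cell in that column sees a 5).
(4,3) = 3: row 4 has {1,2,4,5,6,7}; col 3 has {2,6,7}; region has {1,2,4,5,6,7} → only 3 remains.
(3,3) = 1: row 3 has {2,4,5,6}; col 3 has {2,3,6,7}; region has {2,4,5,6} → only 1 remains.
(3,5) = 7: row 3 has {1,2,4,5,6}; col 5 has {2,3,4,5,6}; region has {1,2,4,5,6} → only 7 remains.
(1,5) = 1: row 1 has {2,6}; col 5 has {2,3,4,5,6,7}; region has {2,6} → only 1 remains.
(3,4) = 3: row 3 has {1,2,4,5,6,7}; col 4 has {1,2,5,6}; region has {1,2,4,5,6,7} → only 3 remains.
(5,4) = 4: row 5 has {1,2,5,6,7}; col 4 has {1,2,3,5,6}; region has {1,2,5,6,7} → only 4 remains.
(5,7) = 3: row 5 has {1,2,4,5,6,7}; col 7 has {1,2,5,6,7}; region has {1,2,4,5,6,7} → only 3 remains.
(1,7) = 4: row 1 has {1,2,6}; col 7 has {1,2,3,5,6,7}; region has {1,2,5,6} → only 4 remains.
(2,4) = 7: row 2 has {1,2,5,6}; col 4 has {1,2,3,4,5,6}; region has {1,2,6} → only 7 remains.

7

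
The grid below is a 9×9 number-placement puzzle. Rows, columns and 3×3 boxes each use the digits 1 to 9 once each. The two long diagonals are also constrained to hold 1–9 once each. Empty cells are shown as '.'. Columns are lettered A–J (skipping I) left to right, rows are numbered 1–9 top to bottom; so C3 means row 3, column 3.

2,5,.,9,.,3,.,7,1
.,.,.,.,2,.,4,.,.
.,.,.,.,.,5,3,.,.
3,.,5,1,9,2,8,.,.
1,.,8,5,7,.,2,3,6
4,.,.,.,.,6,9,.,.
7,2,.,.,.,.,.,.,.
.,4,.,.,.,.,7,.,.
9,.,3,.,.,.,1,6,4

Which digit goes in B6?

G1 = 6 (sole candidate).
C3 = 9 (sole candidate).
H4 = 4 (sole candidate).
J4 = 7 (sole candidate).
B5 = 9 (sole candidate).
F5 = 4 (sole candidate).
B6 = 7: row 6 has {4,6,9}; col 2 has {2,4,5,9}; box has {1,3,4,5,8,9} → only 7 remains.

7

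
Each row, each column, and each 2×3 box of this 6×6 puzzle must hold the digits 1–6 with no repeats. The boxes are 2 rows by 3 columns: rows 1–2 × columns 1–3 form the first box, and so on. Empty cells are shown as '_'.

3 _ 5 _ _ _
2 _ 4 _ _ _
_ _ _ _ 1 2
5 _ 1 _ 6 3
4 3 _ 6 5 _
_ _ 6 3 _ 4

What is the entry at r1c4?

2

r2c5 = 3 (sole candidate).
r3c1 = 6 (sole candidate).
r3c2 = 4 (sole candidate).
r3c3 = 3 (sole candidate).
r3c4 = 5 (sole candidate).
r4c2 = 2 (sole candidate).
r4c4 = 4 (sole candidate).
r5c3 = 2 (sole candidate).
r5c6 = 1 (sole candidate).
r6c1 = 1 (sole candidate).
r6c2 = 5 (sole candidate).
r6c5 = 2 (sole candidate).
r1c5 = 4 (sole candidate).
r1c6 = 6 (sole candidate).
r2c4 = 1 (sole candidate).
r2c6 = 5 (sole candidate).
r1c2 = 1 (sole candidate).
r1c4 = 2: row 1 has {1,3,4,5,6}; col 4 has {1,3,4,5,6}; box has {1,3,4,5,6} → only 2 remains.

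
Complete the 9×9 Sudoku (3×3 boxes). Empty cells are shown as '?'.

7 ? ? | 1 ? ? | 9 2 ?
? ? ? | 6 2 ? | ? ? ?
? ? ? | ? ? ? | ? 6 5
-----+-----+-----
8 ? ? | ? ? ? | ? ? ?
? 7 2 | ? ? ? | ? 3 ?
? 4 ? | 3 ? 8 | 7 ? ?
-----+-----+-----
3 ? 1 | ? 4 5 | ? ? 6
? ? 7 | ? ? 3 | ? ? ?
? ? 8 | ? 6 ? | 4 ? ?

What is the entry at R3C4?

8

R1C6 = 4: row 1 has {1,2,7,9}; col 6 has {3,5,8}; box has {1,2,6} → only 4 remains.
R6C9 = 2: in row 6, 2 can only go here (every other open cell in that row sees a 2).
R8C1 = 4: in row 8, 4 can only go here (every other open cell in that row sees a 4).
R3C3 = 4: in row 3, 4 can only go here (every other open cell in that row sees a 4).
R8C2 = 6: in row 8, 6 can only go here (every other open cell in that row sees a 6).
R1C3 = 6: in row 1, 6 can only go here (every other open cell in that row sees a 6).
R6C1 = 6: in row 6, 6 can only go here (every other open cell in that row sees a 6).
R9C9 = 3: in row 9, 3 can only go here (every other open cell in that row sees a 3).
R1C9 = 8: row 1 has {1,2,4,6,7,9}; col 9 has {2,3,5,6}; box has {2,5,6,9} → only 8 remains.
R2C2 = 8: in row 2, 8 can only go here (every other open cell in that row sees an 8).
R5C7 = 8: in row 5, 8 can only go here (every other open cell in that row sees an 8).
R7C7 = 2: row 7 has {1,3,4,5,6}; col 7 has {4,7,8,9}; box has {3,4,6} → only 2 remains.
R7C2 = 9: row 7 has {1,2,3,4,5,6}; col 2 has {4,6,7,8}; box has {1,3,4,6,7,8} → only 9 remains.
R5C6 = 6: in row 5, 6 can only go here (every other open cell in that row sees a 6).
R4C7 = 6: in row 4, 6 can only go here (every other open cell in that row sees a 6).
R8C4 = 2: in row 8, 2 can only go here (every other open cell in that row sees a 2).
R4C6 = 2: in row 4, 2 can only go here (every other open cell in that row sees a 2).
R9C6 = 1: in column 6, 1 can only go here (every other open cell in that column sees a 1).
R8C7 = 5: in column 7, 5 can only go here (every other open cell in that column sees a 5).
R2C9 = 7: in column 9, 7 can only go here (every other open cell in that column sees a 7).
R2C6 = 9: row 2 has {2,6,7,8}; col 6 has {1,2,3,4,5,6,8}; box has {1,2,4,6} → only 9 remains.
R3C6 = 7: row 3 has {4,5,6}; col 6 has {1,2,3,4,5,6,8,9}; box has {1,2,4,6,9} → only 7 remains.
R3C4 = 8: row 3 has {4,5,6,7}; col 4 has {1,2,3,6}; box has {1,2,4,6,7,9} → only 8 remains.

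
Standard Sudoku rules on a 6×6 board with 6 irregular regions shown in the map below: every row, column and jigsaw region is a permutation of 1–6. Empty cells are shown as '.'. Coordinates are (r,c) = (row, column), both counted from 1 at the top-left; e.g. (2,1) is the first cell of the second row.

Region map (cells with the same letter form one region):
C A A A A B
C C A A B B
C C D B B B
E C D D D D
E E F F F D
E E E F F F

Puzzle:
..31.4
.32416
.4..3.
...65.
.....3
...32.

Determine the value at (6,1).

4

(1,5) = 6: row 1 has {1,3,4}; col 5 has {1,2,3,5}; region has {1,2,3,4} → only 6 remains.
(2,1) = 5: row 2 has {1,2,3,4,6}; col 1 has {}; region has {3,4} → only 5 remains.
(3,3) = 1: row 3 has {3,4}; col 3 has {2,3}; region has {3,5,6} → only 1 remains.
(4,3) = 4: row 4 has {5,6}; col 3 has {1,2,3}; region has {1,3,5,6} → only 4 remains.
(4,6) = 2: row 4 has {4,5,6}; col 6 has {3,4,6}; region has {1,3,4,5,6} → only 2 remains.
(5,4) = 5: row 5 has {3}; col 4 has {1,3,4,6}; region has {2,3} → only 5 remains.
(5,5) = 4: row 5 has {3,5}; col 5 has {1,2,3,5,6}; region has {2,3,5} → only 4 remains.
(6,6) = 1: row 6 has {2,3}; col 6 has {2,3,4,6}; region has {2,3,4,5} → only 1 remains.
(1,1) = 2: row 1 has {1,3,4,6}; col 1 has {5}; region has {3,4,5} → only 2 remains.
(1,2) = 5: row 1 has {1,2,3,4,6}; col 2 has {3,4}; region has {1,2,3,4,6} → only 5 remains.
(3,1) = 6: row 3 has {1,3,4}; col 1 has {2,5}; region has {2,3,4,5} → only 6 remains.
(3,4) = 2: row 3 has {1,3,4,6}; col 4 has {1,3,4,5,6}; region has {1,3,4,6} → only 2 remains.
(3,6) = 5: row 3 has {1,2,3,4,6}; col 6 has {1,2,3,4,6}; region has {1,2,3,4,6} → only 5 remains.
(4,2) = 1: row 4 has {2,4,5,6}; col 2 has {3,4,5}; region has {2,3,4,5,6} → only 1 remains.
(5,1) = 1: row 5 has {3,4,5}; col 1 has {2,5,6}; region has {} → only 1 remains.
(5,3) = 6: row 5 has {1,3,4,5}; col 3 has {1,2,3,4}; region has {1,2,3,4,5} → only 6 remains.
(6,1) = 4: row 6 has {1,2,3}; col 1 has {1,2,5,6}; region has {1} → only 4 remains.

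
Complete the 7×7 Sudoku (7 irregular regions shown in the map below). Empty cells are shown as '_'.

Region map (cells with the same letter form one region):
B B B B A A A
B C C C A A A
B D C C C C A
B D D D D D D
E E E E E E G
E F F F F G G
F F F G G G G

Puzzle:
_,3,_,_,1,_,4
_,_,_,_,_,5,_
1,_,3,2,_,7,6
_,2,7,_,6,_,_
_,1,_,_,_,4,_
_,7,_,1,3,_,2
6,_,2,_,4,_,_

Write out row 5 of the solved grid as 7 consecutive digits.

r1c6 = 2 (sole candidate).
r2c5 = 7 (sole candidate).
r2c7 = 3 (sole candidate).
r3c5 = 5 (sole candidate).
r5c5 = 2: row 5 has {1,4}; col 5 has {1,3,4,5,6,7}; region has {1,4} → only 2 remains.
r6c1 = 5 (sole candidate).
r6c3 = 4 (sole candidate).
r6c6 = 6 (sole candidate).
r7c2 = 5 (sole candidate).
r1c1 = 7 (sole candidate).
r3c2 = 4 (sole candidate).
r4c1 = 4 (sole candidate).
r5c1 = 3: row 5 has {1,2,4}; col 1 has {1,4,5,6,7}; region has {1,2,4,5} → only 3 remains.
r5c3 = 6: row 5 has {1,2,3,4}; col 3 has {2,3,4,7}; region has {1,2,3,4,5} → only 6 remains.
r5c4 = 7: row 5 has {1,2,3,4,6}; col 4 has {1,2}; region has {1,2,3,4,5,6} → only 7 remains.
r5c7 = 5: row 5 has {1,2,3,4,6,7}; col 7 has {2,3,4,6}; region has {2,4,6} → only 5 remains.

3167245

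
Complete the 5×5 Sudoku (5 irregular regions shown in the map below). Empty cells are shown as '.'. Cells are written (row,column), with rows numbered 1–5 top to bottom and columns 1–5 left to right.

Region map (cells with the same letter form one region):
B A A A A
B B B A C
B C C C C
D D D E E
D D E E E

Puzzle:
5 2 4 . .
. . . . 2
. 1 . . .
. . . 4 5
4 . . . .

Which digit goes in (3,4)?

3

(4,2) = 3: row 4 has {4,5}; col 2 has {1,2}; region has {4} → only 3 remains.
(5,2) = 5: row 5 has {4}; col 2 has {1,2,3}; region has {3,4} → only 5 remains.
(2,2) = 4: row 2 has {2}; col 2 has {1,2,3,5}; region has {5} → only 4 remains.
(2,4) = 5: in row 2, 5 can only go here (every other open cell in that row sees a 5).
(3,4) = 3: row 3 has {1}; col 4 has {4,5}; region has {1,2} → only 3 remains.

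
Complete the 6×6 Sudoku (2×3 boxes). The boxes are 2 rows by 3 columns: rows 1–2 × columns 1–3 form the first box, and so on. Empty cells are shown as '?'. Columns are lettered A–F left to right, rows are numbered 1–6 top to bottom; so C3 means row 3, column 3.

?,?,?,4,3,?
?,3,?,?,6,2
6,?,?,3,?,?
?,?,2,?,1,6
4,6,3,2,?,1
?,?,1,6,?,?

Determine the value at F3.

F1 = 5 (sole candidate).
D2 = 1 (sole candidate).
F3 = 4: row 3 has {3,6}; col 6 has {1,2,5,6}; box has {1,3,6} → only 4 remains.

4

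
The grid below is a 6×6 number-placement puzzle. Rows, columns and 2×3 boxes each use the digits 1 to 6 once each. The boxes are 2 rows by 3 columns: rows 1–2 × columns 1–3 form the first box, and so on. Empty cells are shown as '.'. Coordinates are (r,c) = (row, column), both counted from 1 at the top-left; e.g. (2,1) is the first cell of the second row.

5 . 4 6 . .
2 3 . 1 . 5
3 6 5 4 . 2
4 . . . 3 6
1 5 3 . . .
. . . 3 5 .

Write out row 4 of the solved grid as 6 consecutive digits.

(1,2) = 1: row 1 has {4,5,6}; col 2 has {3,5,6}; box has {2,3,4,5} → only 1 remains.
(1,5) = 2: row 1 has {1,4,5,6}; col 5 has {3,5}; box has {1,5,6} → only 2 remains.
(1,6) = 3: row 1 has {1,2,4,5,6}; col 6 has {2,5,6}; box has {1,2,5,6} → only 3 remains.
(2,3) = 6: row 2 has {1,2,3,5}; col 3 has {3,4,5}; box has {1,2,3,4,5} → only 6 remains.
(2,5) = 4: row 2 has {1,2,3,5,6}; col 5 has {2,3,5}; box has {1,2,3,5,6} → only 4 remains.
(3,5) = 1: row 3 has {2,3,4,5,6}; col 5 has {2,3,4,5}; box has {2,3,4,6} → only 1 remains.
(4,2) = 2: row 4 has {3,4,6}; col 2 has {1,3,5,6}; box has {3,4,5,6} → only 2 remains.
(4,3) = 1: row 4 has {2,3,4,6}; col 3 has {3,4,5,6}; box has {2,3,4,5,6} → only 1 remains.
(4,4) = 5: row 4 has {1,2,3,4,6}; col 4 has {1,3,4,6}; box has {1,2,3,4,6} → only 5 remains.

421536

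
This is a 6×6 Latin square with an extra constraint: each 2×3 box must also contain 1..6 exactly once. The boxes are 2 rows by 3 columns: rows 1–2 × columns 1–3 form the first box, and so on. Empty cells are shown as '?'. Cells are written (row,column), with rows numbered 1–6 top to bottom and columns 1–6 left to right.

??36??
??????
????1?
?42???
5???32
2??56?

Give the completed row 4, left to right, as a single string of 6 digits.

(4,4) = 3: row 4 has {2,4}; col 4 has {5,6}; box has {1} → only 3 remains.
(4,5) = 5: row 4 has {2,3,4}; col 5 has {1,3,6}; box has {1,3} → only 5 remains.
(4,6) = 6: row 4 has {2,3,4,5}; col 6 has {2}; box has {1,3,5} → only 6 remains.
(3,6) = 4: row 3 has {1}; col 6 has {2,6}; box has {1,3,5,6} → only 4 remains.
(4,1) = 1: row 4 has {2,3,4,5,6}; col 1 has {2,5}; box has {2,4} → only 1 remains.

142356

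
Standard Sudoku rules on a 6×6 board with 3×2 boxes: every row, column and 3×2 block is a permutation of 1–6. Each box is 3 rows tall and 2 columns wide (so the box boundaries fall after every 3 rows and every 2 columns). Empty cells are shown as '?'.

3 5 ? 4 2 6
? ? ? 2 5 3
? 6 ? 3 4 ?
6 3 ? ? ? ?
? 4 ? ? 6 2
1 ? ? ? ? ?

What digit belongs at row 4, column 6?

4

row 1, column 3 = 1 (sole candidate).
row 2, column 1 = 4 (sole candidate).
row 2, column 2 = 1 (sole candidate).
row 2, column 3 = 6 (sole candidate).
row 3, column 1 = 2 (sole candidate).
row 3, column 3 = 5 (sole candidate).
row 3, column 6 = 1 (sole candidate).
row 4, column 5 = 1 (sole candidate).
row 5, column 1 = 5 (sole candidate).
row 5, column 3 = 3 (sole candidate).
row 5, column 4 = 1 (sole candidate).
row 6, column 2 = 2 (sole candidate).
row 6, column 3 = 4 (sole candidate).
row 6, column 5 = 3 (sole candidate).
row 6, column 6 = 5 (sole candidate).
row 4, column 3 = 2 (sole candidate).
row 4, column 4 = 5 (sole candidate).
row 4, column 6 = 4: row 4 has {1,2,3,5,6}; col 6 has {1,2,3,5,6}; box has {1,2,3,5,6} → only 4 remains.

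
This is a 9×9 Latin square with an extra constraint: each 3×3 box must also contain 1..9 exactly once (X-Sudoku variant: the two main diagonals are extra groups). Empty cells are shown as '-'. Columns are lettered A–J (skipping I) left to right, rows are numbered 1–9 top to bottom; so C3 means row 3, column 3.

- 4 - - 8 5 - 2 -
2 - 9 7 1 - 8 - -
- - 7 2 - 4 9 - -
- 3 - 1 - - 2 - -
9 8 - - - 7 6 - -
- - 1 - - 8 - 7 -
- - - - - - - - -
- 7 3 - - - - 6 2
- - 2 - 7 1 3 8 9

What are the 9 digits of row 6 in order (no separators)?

A1 = 3: row 1 has {2,4,5,8}; col 1 has {2,9}; box has {2,4,7,9}; main diagonal has {1,6,7,8,9} → only 3 remains.
C1 = 6: row 1 has {2,3,4,5,8}; col 3 has {1,2,3,7,9}; box has {2,3,4,7,9} → only 6 remains.
D1 = 9: row 1 has {2,3,4,5,6,8}; col 4 has {1,2,7}; box has {1,2,4,5,7,8} → only 9 remains.
J1 = 1: row 1 has {2,3,4,5,6,8,9}; col 9 has {2,9}; box has {2,8,9}; anti-diagonal has {7,9} → only 1 remains.
B2 = 5: row 2 has {1,2,7,8,9}; col 2 has {3,4,7,8}; box has {2,3,4,6,7,9}; main diagonal has {1,3,6,7,8,9} → only 5 remains.
B3 = 1: row 3 has {2,4,7,9}; col 2 has {3,4,5,7,8}; box has {2,3,4,5,6,7,9} → only 1 remains.
F4 = 6: row 4 has {1,2,3}; col 6 has {1,4,5,7,8}; box has {1,7,8}; anti-diagonal has {1,7,9} → only 6 remains.
G7 = 4: row 7 has {}; col 7 has {2,3,6,8,9}; box has {2,3,6,8,9}; main diagonal has {1,3,5,6,7,8,9} → only 4 remains.
F8 = 9: row 8 has {2,3,6,7}; col 6 has {1,4,5,6,7,8}; box has {1,7} → only 9 remains.
B9 = 6: row 9 has {1,2,3,7,8,9}; col 2 has {1,3,4,5,7,8}; box has {2,3,7} → only 6 remains.
G1 = 7: row 1 has {1,2,3,4,5,6,8,9}; col 7 has {2,3,4,6,8,9}; box has {1,2,8,9} → only 7 remains.
F2 = 3: row 2 has {1,2,5,7,8,9}; col 6 has {1,4,5,6,7,8,9}; box has {1,2,4,5,7,8,9} → only 3 remains.
H2 = 4: row 2 has {1,2,3,5,7,8,9}; col 8 has {2,6,7,8}; box has {1,2,7,8,9}; anti-diagonal has {1,6,7,9} → only 4 remains.
J2 = 6: row 2 has {1,2,3,4,5,7,8,9}; col 9 has {1,2,9}; box has {1,2,4,7,8,9} → only 6 remains.
A3 = 8: row 3 has {1,2,4,7,9}; col 1 has {2,3,9}; box has {1,2,3,4,5,6,7,9} → only 8 remains.
E3 = 6: row 3 has {1,2,4,7,8,9}; col 5 has {1,7,8}; box has {1,2,3,4,5,7,8,9} → only 6 remains.
E5 = 2: row 5 has {6,7,8,9}; col 5 has {1,6,7,8}; box has {1,6,7,8}; main diagonal has {1,3,4,5,6,7,8,9}; anti-diagonal has {1,4,6,7,9} → only 2 remains.
B6 = 2: row 6 has {1,7,8}; col 2 has {1,3,4,5,6,7,8}; box has {1,3,8,9} → only 2 remains.
G6 = 5: row 6 has {1,2,7,8}; col 7 has {2,3,4,6,7,8,9}; box has {2,6,7} → only 5 remains.
B7 = 9: row 7 has {4}; col 2 has {1,2,3,4,5,6,7,8}; box has {2,3,6,7} → only 9 remains.
F7 = 2: row 7 has {4,9}; col 6 has {1,3,4,5,6,7,8,9}; box has {1,7,9} → only 2 remains.
G8 = 1: row 8 has {2,3,6,7,9}; col 7 has {2,3,4,5,6,7,8,9}; box has {2,3,4,6,8,9} → only 1 remains.
A9 = 5: row 9 has {1,2,3,6,7,8,9}; col 1 has {2,3,8,9}; box has {2,3,6,7,9}; anti-diagonal has {1,2,4,6,7,9} → only 5 remains.
D9 = 4: row 9 has {1,2,3,5,6,7,8,9}; col 4 has {1,2,7,9}; box has {1,2,7,9} → only 4 remains.
H4 = 9: row 4 has {1,2,3,6}; col 8 has {2,4,6,7,8}; box has {2,5,6,7} → only 9 remains.
D6 = 3: row 6 has {1,2,5,7,8}; col 4 has {1,2,4,7,9}; box has {1,2,6,7,8}; anti-diagonal has {1,2,4,5,6,7,9} → only 3 remains.
J6 = 4: row 6 has {1,2,3,5,7,8}; col 9 has {1,2,6,9}; box has {2,5,6,7,9} → only 4 remains.
A7 = 1: row 7 has {2,4,9}; col 1 has {2,3,5,8,9}; box has {2,3,5,6,7,9} → only 1 remains.
C7 = 8: row 7 has {1,2,4,9}; col 3 has {1,2,3,6,7,9}; box has {1,2,3,5,6,7,9}; anti-diagonal has {1,2,3,4,5,6,7,9} → only 8 remains.
H7 = 5: row 7 has {1,2,4,8,9}; col 8 has {2,4,6,7,8,9}; box has {1,2,3,4,6,8,9} → only 5 remains.
J7 = 7: row 7 has {1,2,4,5,8,9}; col 9 has {1,2,4,6,9}; box has {1,2,3,4,5,6,8,9} → only 7 remains.
A8 = 4: row 8 has {1,2,3,6,7,9}; col 1 has {1,2,3,5,8,9}; box has {1,2,3,5,6,7,8,9} → only 4 remains.
E8 = 5: row 8 has {1,2,3,4,6,7,9}; col 5 has {1,2,6,7,8}; box has {1,2,4,7,9} → only 5 remains.
H3 = 3: row 3 has {1,2,4,6,7,8,9}; col 8 has {2,4,5,6,7,8,9}; box has {1,2,4,6,7,8,9} → only 3 remains.
J3 = 5: row 3 has {1,2,3,4,6,7,8,9}; col 9 has {1,2,4,6,7,9}; box has {1,2,3,4,6,7,8,9} → only 5 remains.
A4 = 7: row 4 has {1,2,3,6,9}; col 1 has {1,2,3,4,5,8,9}; box has {1,2,3,8,9} → only 7 remains.
E4 = 4: row 4 has {1,2,3,6,7,9}; col 5 has {1,2,5,6,7,8}; box has {1,2,3,6,7,8} → only 4 remains.
J4 = 8: row 4 has {1,2,3,4,6,7,9}; col 9 has {1,2,4,5,6,7,9}; box has {2,4,5,6,7,9} → only 8 remains.
D5 = 5: row 5 has {2,6,7,8,9}; col 4 has {1,2,3,4,7,9}; box has {1,2,3,4,6,7,8} → only 5 remains.
H5 = 1: row 5 has {2,5,6,7,8,9}; col 8 has {2,3,4,5,6,7,8,9}; box has {2,4,5,6,7,8,9} → only 1 remains.
J5 = 3: row 5 has {1,2,5,6,7,8,9}; col 9 has {1,2,4,5,6,7,8,9}; box has {1,2,4,5,6,7,8,9} → only 3 remains.
A6 = 6: row 6 has {1,2,3,4,5,7,8}; col 1 has {1,2,3,4,5,7,8,9}; box has {1,2,3,7,8,9} → only 6 remains.
E6 = 9: row 6 has {1,2,3,4,5,6,7,8}; col 5 has {1,2,4,5,6,7,8}; box has {1,2,3,4,5,6,7,8} → only 9 remains.

621398574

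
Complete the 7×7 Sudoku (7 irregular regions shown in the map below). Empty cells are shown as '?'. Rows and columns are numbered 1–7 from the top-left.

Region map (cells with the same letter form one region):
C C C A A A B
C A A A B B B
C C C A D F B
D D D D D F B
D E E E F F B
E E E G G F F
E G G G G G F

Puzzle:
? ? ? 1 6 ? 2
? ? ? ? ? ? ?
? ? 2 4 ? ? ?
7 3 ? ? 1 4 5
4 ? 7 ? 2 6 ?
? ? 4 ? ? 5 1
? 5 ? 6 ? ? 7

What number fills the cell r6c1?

2

r3c5 = 5: row 3 has {2,4}; col 5 has {1,2,6}; region has {1,3,4,7} → only 5 remains.
r3c6 = 3: row 3 has {2,4,5}; col 6 has {4,5,6}; region has {1,2,4,5,6,7} → only 3 remains.
r3c7 = 6: row 3 has {2,3,4,5}; col 7 has {1,2,5,7}; region has {2,5} → only 6 remains.
r4c3 = 6: row 4 has {1,3,4,5,7}; col 3 has {2,4,7}; region has {1,3,4,5,7} → only 6 remains.
r4c4 = 2: row 4 has {1,3,4,5,6,7}; col 4 has {1,4,6}; region has {1,3,4,5,6,7} → only 2 remains.
r5c2 = 1: row 5 has {2,4,6,7}; col 2 has {3,5}; region has {4,7} → only 1 remains.
r5c7 = 3: row 5 has {1,2,4,6,7}; col 7 has {1,2,5,6,7}; region has {2,5,6} → only 3 remains.
r1c6 = 7: row 1 has {1,2,6}; col 6 has {3,4,5,6}; region has {1,4,6} → only 7 remains.
r2c2 = 2: row 2 has {}; col 2 has {1,3,5}; region has {1,4,6,7} → only 2 remains.
r2c6 = 1: row 2 has {2}; col 6 has {3,4,5,6,7}; region has {2,3,5,6} → only 1 remains.
r2c7 = 4: row 2 has {1,2}; col 7 has {1,2,3,5,6,7}; region has {1,2,3,5,6} → only 4 remains.
r3c1 = 1: row 3 has {2,3,4,5,6}; col 1 has {4,7}; region has {2} → only 1 remains.
r3c2 = 7: row 3 has {1,2,3,4,5,6}; col 2 has {1,2,3,5}; region has {1,2} → only 7 remains.
r5c4 = 5: row 5 has {1,2,3,4,6,7}; col 4 has {1,2,4,6}; region has {1,4,7} → only 5 remains.
r6c2 = 6: row 6 has {1,4,5}; col 2 has {1,2,3,5,7}; region has {1,4,5,7} → only 6 remains.
r7c6 = 2: row 7 has {5,6,7}; col 6 has {1,3,4,5,6,7}; region has {5,6} → only 2 remains.
r1c2 = 4: row 1 has {1,2,6,7}; col 2 has {1,2,3,5,6,7}; region has {1,2,7} → only 4 remains.
r2c4 = 3: row 2 has {1,2,4}; col 4 has {1,2,4,5,6}; region has {1,2,4,6,7} → only 3 remains.
r2c5 = 7: row 2 has {1,2,3,4}; col 5 has {1,2,5,6}; region has {1,2,3,4,5,6} → only 7 remains.
r6c4 = 7: row 6 has {1,4,5,6}; col 4 has {1,2,3,4,5,6}; region has {2,5,6} → only 7 remains.
r6c5 = 3: row 6 has {1,4,5,6,7}; col 5 has {1,2,5,6,7}; region has {2,5,6,7} → only 3 remains.
r7c1 = 3: row 7 has {2,5,6,7}; col 1 has {1,4,7}; region has {1,4,5,6,7} → only 3 remains.
r7c3 = 1: row 7 has {2,3,5,6,7}; col 3 has {2,4,6,7}; region has {2,3,5,6,7} → only 1 remains.
r7c5 = 4: row 7 has {1,2,3,5,6,7}; col 5 has {1,2,3,5,6,7}; region has {1,2,3,5,6,7} → only 4 remains.
r1c1 = 5: row 1 has {1,2,4,6,7}; col 1 has {1,3,4,7}; region has {1,2,4,7} → only 5 remains.
r1c3 = 3: row 1 has {1,2,4,5,6,7}; col 3 has {1,2,4,6,7}; region has {1,2,4,5,7} → only 3 remains.
r2c1 = 6: row 2 has {1,2,3,4,7}; col 1 has {1,3,4,5,7}; region has {1,2,3,4,5,7} → only 6 remains.
r2c3 = 5: row 2 has {1,2,3,4,6,7}; col 3 has {1,2,3,4,6,7}; region has {1,2,3,4,6,7} → only 5 remains.
r6c1 = 2: row 6 has {1,3,4,5,6,7}; col 1 has {1,3,4,5,6,7}; region has {1,3,4,5,6,7} → only 2 remains.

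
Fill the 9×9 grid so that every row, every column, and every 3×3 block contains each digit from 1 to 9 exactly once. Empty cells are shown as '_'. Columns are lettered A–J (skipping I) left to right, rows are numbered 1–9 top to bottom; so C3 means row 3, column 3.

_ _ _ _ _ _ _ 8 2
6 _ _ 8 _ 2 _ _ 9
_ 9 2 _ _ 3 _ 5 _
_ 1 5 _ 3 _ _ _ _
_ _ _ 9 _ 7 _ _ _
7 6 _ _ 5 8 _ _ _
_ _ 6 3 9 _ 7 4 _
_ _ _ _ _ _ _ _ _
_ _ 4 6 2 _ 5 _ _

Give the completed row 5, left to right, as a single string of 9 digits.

328917465

F9 = 1 (sole candidate).
F7 = 5 (sole candidate).
F8 = 4 (sole candidate).
F4 = 6 (sole candidate).
D8 = 7 (sole candidate).
E8 = 8 (sole candidate).
F1 = 9 (sole candidate).
B2 = 5 (hidden single in row 2).
D1 = 5 (hidden single in row 1).
A3 = 8 (hidden single in row 3).
J5 = 5: in row 5, 5 can only go here (every other open cell in that row sees a 5).
A8 = 5 (hidden single in row 8).
B9 = 7 (hidden single in row 9).
J9 = 8 (hidden single in row 9).
J7 = 1 (sole candidate).
A7 = 2 (sole candidate).
B7 = 8 (sole candidate).
B8 = 3 (sole candidate).
J8 = 6 (sole candidate).
A9 = 9 (sole candidate).
H9 = 3 (sole candidate).
B1 = 4 (sole candidate).
A4 = 4 (sole candidate).
D4 = 2 (sole candidate).
J4 = 7 (sole candidate).
A5 = 3: row 5 has {5,7,9}; col 1 has {2,4,5,6,7,8,9}; box has {1,4,5,6,7} → only 3 remains.
B5 = 2: row 5 has {3,5,7,9}; col 2 has {1,3,4,5,6,7,8,9}; box has {1,3,4,5,6,7} → only 2 remains.
C5 = 8: row 5 has {2,3,5,7,9}; col 3 has {2,4,5,6}; box has {1,2,3,4,5,6,7} → only 8 remains.
C6 = 9 (sole candidate).
C8 = 1 (sole candidate).
A1 = 1 (sole candidate).
J3 = 4 (sole candidate).
H4 = 9 (sole candidate).
J6 = 3 (sole candidate).
H8 = 2 (sole candidate).
D3 = 1 (sole candidate).
G3 = 6 (sole candidate).
G4 = 8 (sole candidate).
D6 = 4 (sole candidate).
H6 = 1 (sole candidate).
G8 = 9 (sole candidate).
G1 = 3 (sole candidate).
G2 = 1 (sole candidate).
H2 = 7 (sole candidate).
E3 = 7 (sole candidate).
E5 = 1: row 5 has {2,3,5,7,8,9}; col 5 has {2,3,5,7,8,9}; box has {2,3,4,5,6,7,8,9} → only 1 remains.
G5 = 4: row 5 has {1,2,3,5,7,8,9}; col 7 has {1,3,5,6,7,8,9}; box has {1,3,5,7,8,9} → only 4 remains.
H5 = 6: row 5 has {1,2,3,4,5,7,8,9}; col 8 has {1,2,3,4,5,7,8,9}; box has {1,3,4,5,7,8,9} → only 6 remains.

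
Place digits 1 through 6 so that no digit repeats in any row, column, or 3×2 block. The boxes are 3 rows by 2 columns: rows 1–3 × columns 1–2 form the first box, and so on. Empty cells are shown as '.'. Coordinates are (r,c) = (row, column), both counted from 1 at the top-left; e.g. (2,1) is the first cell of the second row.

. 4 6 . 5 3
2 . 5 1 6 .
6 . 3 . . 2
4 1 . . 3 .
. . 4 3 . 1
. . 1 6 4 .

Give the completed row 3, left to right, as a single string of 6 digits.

653412

(1,1) = 1 (sole candidate).
(1,4) = 2 (sole candidate).
(2,2) = 3 (sole candidate).
(2,6) = 4 (sole candidate).
(3,2) = 5: row 3 has {2,3,6}; col 2 has {1,3,4}; box has {1,2,3,4,6} → only 5 remains.
(3,4) = 4: row 3 has {2,3,5,6}; col 4 has {1,2,3,6}; box has {1,2,3,5,6} → only 4 remains.
(3,5) = 1: row 3 has {2,3,4,5,6}; col 5 has {3,4,5,6}; box has {2,3,4,5,6} → only 1 remains.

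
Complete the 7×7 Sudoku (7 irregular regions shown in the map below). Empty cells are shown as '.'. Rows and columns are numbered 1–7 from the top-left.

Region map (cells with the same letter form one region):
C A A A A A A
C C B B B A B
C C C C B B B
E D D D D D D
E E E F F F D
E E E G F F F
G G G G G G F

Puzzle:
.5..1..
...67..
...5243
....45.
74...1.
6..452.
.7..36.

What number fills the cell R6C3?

R2C6 = 3: row 2 has {6,7}; col 6 has {1,2,4,5,6}; region has {1,5} → only 3 remains.
R3C1 = 1: row 3 has {2,3,4,5}; col 1 has {6,7}; region has {5} → only 1 remains.
R3C2 = 6: row 3 has {1,2,3,4,5}; col 2 has {4,5,7}; region has {1,5} → only 6 remains.
R3C3 = 7: row 3 has {1,2,3,4,5,6}; col 3 has {}; region has {1,5,6} → only 7 remains.
R5C4 = 3: row 5 has {1,4,7}; col 4 has {4,5,6}; region has {1,2,5} → only 3 remains.
R5C5 = 6: row 5 has {1,3,4,7}; col 5 has {1,2,3,4,5,7}; region has {1,2,3,5} → only 6 remains.
R5C7 = 2: row 5 has {1,3,4,6,7}; col 7 has {3}; region has {4,5} → only 2 remains.
R6C7 = 7: row 6 has {2,4,5,6}; col 7 has {2,3}; region has {1,2,3,5,6} → only 7 remains.
R7C7 = 4: row 7 has {3,6,7}; col 7 has {2,3,7}; region has {1,2,3,5,6,7} → only 4 remains.
R1C6 = 7: row 1 has {1,5}; col 6 has {1,2,3,4,5,6}; region has {1,3,5} → only 7 remains.
R1C7 = 6: row 1 has {1,5,7}; col 7 has {2,3,4,7}; region has {1,3,5,7} → only 6 remains.
R2C2 = 2: row 2 has {3,6,7}; col 2 has {4,5,6,7}; region has {1,5,6,7} → only 2 remains.
R4C7 = 1: row 4 has {4,5}; col 7 has {2,3,4,6,7}; region has {2,4,5} → only 1 remains.
R5C3 = 5: row 5 has {1,2,3,4,6,7}; col 3 has {7}; region has {4,6,7} → only 5 remains.
R1C4 = 2: row 1 has {1,5,6,7}; col 4 has {3,4,5,6}; region has {1,3,5,6,7} → only 2 remains.
R2C1 = 4: row 2 has {2,3,6,7}; col 1 has {1,6,7}; region has {1,2,5,6,7} → only 4 remains.
R2C3 = 1: row 2 has {2,3,4,6,7}; col 3 has {5,7}; region has {2,3,4,6,7} → only 1 remains.
R2C7 = 5: row 2 has {1,2,3,4,6,7}; col 7 has {1,2,3,4,6,7}; region has {1,2,3,4,6,7} → only 5 remains.
R4C2 = 3: row 4 has {1,4,5}; col 2 has {2,4,5,6,7}; region has {1,2,4,5} → only 3 remains.
R4C3 = 6: row 4 has {1,3,4,5}; col 3 has {1,5,7}; region has {1,2,3,4,5} → only 6 remains.
R4C4 = 7: row 4 has {1,3,4,5,6}; col 4 has {2,3,4,5,6}; region has {1,2,3,4,5,6} → only 7 remains.
R6C2 = 1: row 6 has {2,4,5,6,7}; col 2 has {2,3,4,5,6,7}; region has {4,5,6,7} → only 1 remains.
R6C3 = 3: row 6 has {1,2,4,5,6,7}; col 3 has {1,5,6,7}; region has {1,4,5,6,7} → only 3 remains.

3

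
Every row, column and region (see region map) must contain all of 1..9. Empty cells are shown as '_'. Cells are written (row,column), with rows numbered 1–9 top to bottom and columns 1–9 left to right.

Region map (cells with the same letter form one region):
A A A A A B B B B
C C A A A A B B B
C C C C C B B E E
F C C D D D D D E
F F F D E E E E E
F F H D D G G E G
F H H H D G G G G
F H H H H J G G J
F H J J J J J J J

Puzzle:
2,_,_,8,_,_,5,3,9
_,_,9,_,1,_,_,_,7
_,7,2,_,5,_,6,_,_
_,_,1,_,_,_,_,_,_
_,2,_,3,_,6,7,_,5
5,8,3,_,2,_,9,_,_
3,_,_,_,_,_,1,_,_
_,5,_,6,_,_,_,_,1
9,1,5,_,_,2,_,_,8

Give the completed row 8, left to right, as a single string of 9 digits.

758649321

(5,3) = 4: row 5 has {2,3,5,6,7}; col 3 has {1,2,3,5,9}; region has {2,3,5,8,9} → only 4 remains.
(8,1) = 7: row 8 has {1,5,6}; col 1 has {2,3,5,9}; region has {2,3,4,5,8,9} → only 7 remains.
(8,3) = 8: row 8 has {1,5,6,7}; col 3 has {1,2,3,4,5,9}; region has {1,3,5,6} → only 8 remains.
(4,1) = 6: row 4 has {1}; col 1 has {2,3,5,7,9}; region has {2,3,4,5,7,8,9} → only 6 remains.
(5,1) = 1: row 5 has {2,3,4,5,6,7}; col 1 has {2,3,5,6,7,9}; region has {2,3,4,5,6,7,8,9} → only 1 remains.
(7,3) = 7: row 7 has {1,3}; col 3 has {1,2,3,4,5,8,9}; region has {1,3,5,6,8} → only 7 remains.
(1,3) = 6: row 1 has {2,3,5,8,9}; col 3 has {1,2,3,4,5,7,8,9}; region has {1,2,8,9} → only 6 remains.
(1,2) = 4: row 1 has {2,3,5,6,8,9}; col 2 has {1,2,5,7,8}; region has {1,2,6,8,9} → only 4 remains.
(1,5) = 7: row 1 has {2,3,4,5,6,8,9}; col 5 has {1,2,5}; region has {1,2,4,6,8,9} → only 7 remains.
(1,6) = 1: row 1 has {2,3,4,5,6,7,8,9}; col 6 has {2,6}; region has {3,5,6,7,9} → only 1 remains.
(2,4) = 5: row 2 has {1,7,9}; col 4 has {3,6,8}; region has {1,2,4,6,7,8,9} → only 5 remains.
(2,6) = 3: row 2 has {1,5,7,9}; col 6 has {1,2,6}; region has {1,2,4,5,6,7,8,9} → only 3 remains.
(7,2) = 9: row 7 has {1,3,7}; col 2 has {1,2,4,5,7,8}; region has {1,3,5,6,7,8} → only 9 remains.
(8,5) = 4: row 8 has {1,5,6,7,8}; col 5 has {1,2,5,7}; region has {1,3,5,6,7,8,9} → only 4 remains.
(8,6) = 9: row 8 has {1,4,5,6,7,8}; col 6 has {1,2,3,6}; region has {1,2,5,8} → only 9 remains.
(8,8) = 2: row 8 has {1,4,5,6,7,8,9}; col 8 has {3}; region has {1,9} → only 2 remains.
(2,2) = 6: row 2 has {1,3,5,7,9}; col 2 has {1,2,4,5,7,8,9}; region has {1,2,5,7} → only 6 remains.
(4,2) = 3: row 4 has {1,6}; col 2 has {1,2,4,5,6,7,8,9}; region has {1,2,5,6,7} → only 3 remains.
(7,4) = 2: row 7 has {1,3,7,9}; col 4 has {3,5,6,8}; region has {1,3,4,5,6,7,8,9} → only 2 remains.
(8,7) = 3: row 8 has {1,2,4,5,6,7,8,9}; col 7 has {1,5,6,7,9}; region has {1,2,9} → only 3 remains.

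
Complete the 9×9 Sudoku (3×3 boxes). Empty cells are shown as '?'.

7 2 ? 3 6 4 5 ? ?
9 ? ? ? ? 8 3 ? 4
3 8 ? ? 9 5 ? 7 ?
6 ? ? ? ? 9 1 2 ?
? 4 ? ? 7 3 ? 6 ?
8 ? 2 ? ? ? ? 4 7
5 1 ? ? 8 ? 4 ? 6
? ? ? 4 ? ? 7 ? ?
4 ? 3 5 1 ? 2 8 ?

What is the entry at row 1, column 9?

8

row 1, column 3 = 1: row 1 has {2,3,4,5,6,7}; col 3 has {2,3}; box has {2,3,7,8,9} → only 1 remains.
row 1, column 8 = 9: row 1 has {1,2,3,4,5,6,7}; col 8 has {2,4,6,7,8}; box has {3,4,5,7} → only 9 remains.
row 1, column 9 = 8: row 1 has {1,2,3,4,5,6,7,9}; col 9 has {4,6,7}; box has {3,4,5,7,9} → only 8 remains.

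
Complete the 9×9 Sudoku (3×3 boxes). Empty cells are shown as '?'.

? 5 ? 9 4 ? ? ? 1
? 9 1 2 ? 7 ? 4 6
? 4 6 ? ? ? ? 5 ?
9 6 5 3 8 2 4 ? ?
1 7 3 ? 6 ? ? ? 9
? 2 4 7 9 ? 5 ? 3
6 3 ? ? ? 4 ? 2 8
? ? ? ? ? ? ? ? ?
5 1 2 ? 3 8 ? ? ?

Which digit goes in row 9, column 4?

6

row 2, column 5 = 5: row 2 has {1,2,4,6,7,9}; col 5 has {3,4,6,8,9}; box has {2,4,7,9} → only 5 remains.
row 3, column 5 = 1: row 3 has {4,5,6}; col 5 has {3,4,5,6,8,9}; box has {2,4,5,7,9} → only 1 remains.
row 3, column 6 = 3: row 3 has {1,4,5,6}; col 6 has {2,4,7,8}; box has {1,2,4,5,7,9} → only 3 remains.
row 4, column 9 = 7: row 4 has {2,3,4,5,6,8,9}; col 9 has {1,3,6,8,9}; box has {3,4,5,9} → only 7 remains.
row 5, column 6 = 5: row 5 has {1,3,6,7,9}; col 6 has {2,3,4,7,8}; box has {2,3,6,7,8,9} → only 5 remains.
row 5, column 8 = 8: row 5 has {1,3,5,6,7,9}; col 8 has {2,4,5}; box has {3,4,5,7,9} → only 8 remains.
row 6, column 1 = 8: row 6 has {2,3,4,5,7,9}; col 1 has {1,5,6,9}; box has {1,2,3,4,5,6,7,9} → only 8 remains.
row 6, column 6 = 1: row 6 has {2,3,4,5,7,8,9}; col 6 has {2,3,4,5,7,8}; box has {2,3,5,6,7,8,9} → only 1 remains.
row 6, column 8 = 6: row 6 has {1,2,3,4,5,7,8,9}; col 8 has {2,4,5,8}; box has {3,4,5,7,8,9} → only 6 remains.
row 7, column 5 = 7: row 7 has {2,3,4,6,8}; col 5 has {1,3,4,5,6,8,9}; box has {3,4,8} → only 7 remains.
row 8, column 2 = 8: row 8 has {}; col 2 has {1,2,3,4,5,6,7,9}; box has {1,2,3,5,6} → only 8 remains.
row 8, column 5 = 2: row 8 has {8}; col 5 has {1,3,4,5,6,7,8,9}; box has {3,4,7,8} → only 2 remains.
row 9, column 4 = 6: row 9 has {1,2,3,5,8}; col 4 has {2,3,7,9}; box has {2,3,4,7,8} → only 6 remains.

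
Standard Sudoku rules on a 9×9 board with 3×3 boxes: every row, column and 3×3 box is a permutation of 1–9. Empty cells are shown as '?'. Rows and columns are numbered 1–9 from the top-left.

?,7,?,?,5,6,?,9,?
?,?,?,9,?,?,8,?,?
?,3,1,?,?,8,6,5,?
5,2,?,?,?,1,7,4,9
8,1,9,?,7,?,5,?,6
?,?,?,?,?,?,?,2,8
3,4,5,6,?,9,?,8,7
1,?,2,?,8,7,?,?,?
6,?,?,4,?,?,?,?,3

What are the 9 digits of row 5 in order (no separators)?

819274536

r5c8 = 3: row 5 has {1,5,6,7,8,9}; col 8 has {2,4,5,8,9}; box has {2,4,5,6,7,8,9} → only 3 remains.
r6c2 = 6 (sole candidate).
r6c7 = 1 (sole candidate).
r7c7 = 2 (sole candidate).
r8c2 = 9 (sole candidate).
r8c7 = 4 (sole candidate).
r8c8 = 6 (sole candidate).
r8c9 = 5 (sole candidate).
r9c2 = 8 (sole candidate).
r9c3 = 7 (sole candidate).
r9c7 = 9 (sole candidate).
r9c8 = 1 (sole candidate).
r1c7 = 3 (sole candidate).
r2c2 = 5 (sole candidate).
r2c8 = 7 (sole candidate).
r4c3 = 3 (sole candidate).
r4c4 = 8 (sole candidate).
r4c5 = 6 (sole candidate).
r5c4 = 2: row 5 has {1,3,5,6,7,8,9}; col 4 has {4,6,8,9}; box has {1,6,7,8} → only 2 remains.
r5c6 = 4: row 5 has {1,2,3,5,6,7,8,9}; col 6 has {1,6,7,8,9}; box has {1,2,6,7,8} → only 4 remains.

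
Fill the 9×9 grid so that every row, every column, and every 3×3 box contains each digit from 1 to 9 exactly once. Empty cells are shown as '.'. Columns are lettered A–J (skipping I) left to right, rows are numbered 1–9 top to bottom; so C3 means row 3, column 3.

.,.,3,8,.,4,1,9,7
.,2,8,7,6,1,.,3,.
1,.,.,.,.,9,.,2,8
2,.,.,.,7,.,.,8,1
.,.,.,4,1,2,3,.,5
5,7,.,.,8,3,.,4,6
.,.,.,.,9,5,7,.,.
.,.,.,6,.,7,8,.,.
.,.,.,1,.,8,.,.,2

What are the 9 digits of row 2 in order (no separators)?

A1 = 6: row 1 has {1,3,4,7,8,9}; col 1 has {1,2,5}; box has {1,2,3,8} → only 6 remains.
B1 = 5: row 1 has {1,3,4,6,7,8,9}; col 2 has {2,7}; box has {1,2,3,6,8} → only 5 remains.
E1 = 2: row 1 has {1,3,4,5,6,7,8,9}; col 5 has {1,6,7,8,9}; box has {1,4,6,7,8,9} → only 2 remains.
J2 = 4: row 2 has {1,2,3,6,7,8}; col 9 has {1,2,5,6,7,8}; box has {1,2,3,7,8,9} → only 4 remains.
B3 = 4: row 3 has {1,2,8,9}; col 2 has {2,5,7}; box has {1,2,3,5,6,8} → only 4 remains.
C3 = 7: row 3 has {1,2,4,8,9}; col 3 has {3,8}; box has {1,2,3,4,5,6,8} → only 7 remains.
F4 = 6: row 4 has {1,2,7,8}; col 6 has {1,2,3,4,5,7,8,9}; box has {1,2,3,4,7,8} → only 6 remains.
G4 = 9: row 4 has {1,2,6,7,8}; col 7 has {1,3,7,8}; box has {1,3,4,5,6,8} → only 9 remains.
H5 = 7: row 5 has {1,2,3,4,5}; col 8 has {2,3,4,8,9}; box has {1,3,4,5,6,8,9} → only 7 remains.
D6 = 9: row 6 has {3,4,5,6,7,8}; col 4 has {1,4,6,7,8}; box has {1,2,3,4,6,7,8} → only 9 remains.
G6 = 2: row 6 has {3,4,5,6,7,8,9}; col 7 has {1,3,7,8,9}; box has {1,3,4,5,6,7,8,9} → only 2 remains.
J7 = 3: row 7 has {5,7,9}; col 9 has {1,2,4,5,6,7,8}; box has {2,7,8} → only 3 remains.
J8 = 9: row 8 has {6,7,8}; col 9 has {1,2,3,4,5,6,7,8}; box has {2,3,7,8} → only 9 remains.
A2 = 9: row 2 has {1,2,3,4,6,7,8}; col 1 has {1,2,5,6}; box has {1,2,3,4,5,6,7,8} → only 9 remains.
G2 = 5: row 2 has {1,2,3,4,6,7,8,9}; col 7 has {1,2,3,7,8,9}; box has {1,2,3,4,7,8,9} → only 5 remains.

928761534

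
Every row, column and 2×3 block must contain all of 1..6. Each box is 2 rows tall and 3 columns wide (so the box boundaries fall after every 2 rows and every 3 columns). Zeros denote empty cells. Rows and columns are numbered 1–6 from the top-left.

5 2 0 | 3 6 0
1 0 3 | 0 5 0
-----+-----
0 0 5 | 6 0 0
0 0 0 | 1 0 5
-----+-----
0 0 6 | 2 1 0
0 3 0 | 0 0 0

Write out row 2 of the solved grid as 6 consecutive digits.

R1C3 = 4: row 1 has {2,3,5,6}; col 3 has {3,5,6}; box has {1,2,3,5} → only 4 remains.
R1C6 = 1: row 1 has {2,3,4,5,6}; col 6 has {5}; box has {3,5,6} → only 1 remains.
R2C2 = 6: row 2 has {1,3,5}; col 2 has {2,3}; box has {1,2,3,4,5} → only 6 remains.
R2C4 = 4: row 2 has {1,3,5,6}; col 4 has {1,2,3,6}; box has {1,3,5,6} → only 4 remains.
R2C6 = 2: row 2 has {1,3,4,5,6}; col 6 has {1,5}; box has {1,3,4,5,6} → only 2 remains.

163452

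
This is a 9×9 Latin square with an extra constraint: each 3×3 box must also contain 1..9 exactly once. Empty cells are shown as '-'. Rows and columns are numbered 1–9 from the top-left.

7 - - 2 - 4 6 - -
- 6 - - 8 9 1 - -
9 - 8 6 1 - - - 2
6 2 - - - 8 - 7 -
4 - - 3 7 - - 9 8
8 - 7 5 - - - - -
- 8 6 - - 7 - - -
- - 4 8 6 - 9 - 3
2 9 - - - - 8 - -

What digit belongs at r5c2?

5

r2c4 = 7 (sole candidate).
r1c8 = 8 (hidden single in row 1).
r1c9 = 9 (hidden single in row 1).
r2c3 = 2 (hidden single in row 2).
r3c7 = 7 (hidden single in row 3).
r5c6 = 6 (hidden single in row 5).
r5c7 = 2 (hidden single in row 5).
r6c5 = 9 (hidden single in row 6).
r4c5 = 4 (sole candidate).
r4c4 = 1 (sole candidate).
r4c9 = 5 (sole candidate).
r6c6 = 2 (sole candidate).
r9c4 = 4 (sole candidate).
r2c9 = 4 (sole candidate).
r4c7 = 3 (sole candidate).
r6c7 = 4 (sole candidate).
r7c4 = 9 (sole candidate).
r7c7 = 5 (sole candidate).
r7c9 = 1 (sole candidate).
r8c8 = 2 (sole candidate).
r9c8 = 6 (sole candidate).
r9c9 = 7 (sole candidate).
r4c3 = 9 (sole candidate).
r6c8 = 1 (sole candidate).
r6c9 = 6 (sole candidate).
r7c1 = 3 (sole candidate).
r7c5 = 2 (sole candidate).
r7c8 = 4 (sole candidate).
r2c1 = 5 (sole candidate).
r2c8 = 3 (sole candidate).
r3c8 = 5 (sole candidate).
r6c2 = 3 (sole candidate).
r8c1 = 1 (sole candidate).
r8c6 = 5 (sole candidate).
r9c3 = 5 (sole candidate).
r9c5 = 3 (sole candidate).
r9c6 = 1 (sole candidate).
r1c2 = 1 (sole candidate).
r1c3 = 3 (sole candidate).
r1c5 = 5 (sole candidate).
r3c2 = 4 (sole candidate).
r3c6 = 3 (sole candidate).
r5c2 = 5: row 5 has {2,3,4,6,7,8,9}; col 2 has {1,2,3,4,6,8,9}; box has {2,3,4,6,7,8,9} → only 5 remains.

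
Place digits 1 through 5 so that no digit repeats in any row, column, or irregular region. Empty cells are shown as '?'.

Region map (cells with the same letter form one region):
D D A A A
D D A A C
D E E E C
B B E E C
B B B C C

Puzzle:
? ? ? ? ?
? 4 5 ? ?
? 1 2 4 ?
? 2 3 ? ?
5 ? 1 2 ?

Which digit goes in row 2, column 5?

3

row 1, column 3 = 4: row 1 has {}; col 3 has {1,2,3,5}; region has {5} → only 4 remains.
row 3, column 1 = 3: row 3 has {1,2,4}; col 1 has {5}; region has {4} → only 3 remains.
row 3, column 5 = 5: row 3 has {1,2,3,4}; col 5 has {}; region has {2} → only 5 remains.
row 4, column 1 = 4: row 4 has {2,3}; col 1 has {3,5}; region has {1,2,5} → only 4 remains.
row 4, column 4 = 5: row 4 has {2,3,4}; col 4 has {2,4}; region has {1,2,3,4} → only 5 remains.
row 4, column 5 = 1: row 4 has {2,3,4,5}; col 5 has {5}; region has {2,5} → only 1 remains.
row 5, column 2 = 3: row 5 has {1,2,5}; col 2 has {1,2,4}; region has {1,2,4,5} → only 3 remains.
row 5, column 5 = 4: row 5 has {1,2,3,5}; col 5 has {1,5}; region has {1,2,5} → only 4 remains.
row 1, column 2 = 5: row 1 has {4}; col 2 has {1,2,3,4}; region has {3,4} → only 5 remains.
row 2, column 5 = 3: row 2 has {4,5}; col 5 has {1,4,5}; region has {1,2,4,5} → only 3 remains.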